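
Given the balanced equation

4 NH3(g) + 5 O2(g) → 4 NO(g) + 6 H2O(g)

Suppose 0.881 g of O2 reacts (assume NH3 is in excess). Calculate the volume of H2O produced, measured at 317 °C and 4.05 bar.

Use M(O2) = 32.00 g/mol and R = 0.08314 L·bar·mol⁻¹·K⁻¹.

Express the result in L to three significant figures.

n(O2) = 0.8810 / 32.00 = 0.02753 mol
n(H2O) = (6/5) × 0.02753 = 0.03304 mol
V = nRT/P = 0.03304 × 0.08314 × 590.15 / 4.05 = 0.4003 L

0.400 L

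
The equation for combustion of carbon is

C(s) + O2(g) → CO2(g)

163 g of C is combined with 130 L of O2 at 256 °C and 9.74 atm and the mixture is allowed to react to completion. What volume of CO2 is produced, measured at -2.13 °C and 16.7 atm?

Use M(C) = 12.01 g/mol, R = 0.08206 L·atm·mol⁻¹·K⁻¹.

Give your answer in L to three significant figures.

n(C) = 163 / 12.01 = 13.57 mol
n(O2) = PV/RT = (9.74 × 130) / (0.08206 × 529.15) = 29.16 mol
For 13.57 mol C, stoichiometry requires (1/1) × 13.57 = 13.57 mol O2; 29.16 mol is available, so C is limiting.
n(CO2) = (1/1) × 13.57 = 13.57 mol
V(CO2) = nRT/P = 13.57 × 0.08206 × 271.02 / 16.7 = 18.07 L

18.1 L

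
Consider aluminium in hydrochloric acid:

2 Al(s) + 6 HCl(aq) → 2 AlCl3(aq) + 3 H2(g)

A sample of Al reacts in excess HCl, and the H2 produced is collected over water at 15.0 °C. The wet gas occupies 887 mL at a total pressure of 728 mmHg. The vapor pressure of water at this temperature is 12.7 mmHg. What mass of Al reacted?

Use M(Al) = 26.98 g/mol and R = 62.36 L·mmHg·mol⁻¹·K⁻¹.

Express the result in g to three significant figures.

0.635 g

P(H2) = 728 − 12.7 = 715.3 mmHg
n(H2) = PV/RT = (715.3 × 0.8870) / (62.36 × 288.15) = 0.03531 mol
n(Al) = (2/3) × 0.03531 = 0.02354 mol
m(Al) = 0.02354 × 26.98 = 0.6351 g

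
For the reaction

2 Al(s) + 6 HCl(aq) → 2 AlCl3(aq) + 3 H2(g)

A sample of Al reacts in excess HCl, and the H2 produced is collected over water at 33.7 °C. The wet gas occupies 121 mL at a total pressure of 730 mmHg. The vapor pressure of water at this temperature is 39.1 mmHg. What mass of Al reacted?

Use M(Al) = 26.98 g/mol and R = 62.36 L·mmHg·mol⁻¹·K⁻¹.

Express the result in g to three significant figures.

P(H2) = 730 − 39.1 = 690.9 mmHg
n(H2) = PV/RT = (690.9 × 0.1210) / (62.36 × 306.85) = 0.004369 mol
n(Al) = (2/3) × 0.004369 = 0.002913 mol
m(Al) = 0.002913 × 26.98 = 0.07859 g

0.0786 g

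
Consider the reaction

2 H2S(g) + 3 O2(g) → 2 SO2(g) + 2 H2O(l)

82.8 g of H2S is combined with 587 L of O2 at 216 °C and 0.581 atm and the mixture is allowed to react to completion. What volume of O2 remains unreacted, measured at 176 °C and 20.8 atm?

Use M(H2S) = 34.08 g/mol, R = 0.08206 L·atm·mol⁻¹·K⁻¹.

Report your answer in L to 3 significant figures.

n(H2S) = 82.8 / 34.08 = 2.430 mol
n(O2) = PV/RT = (0.581 × 587) / (0.08206 × 489.15) = 8.497 mol
For 2.430 mol H2S, stoichiometry requires (3/2) × 2.430 = 3.645 mol O2; 8.497 mol is available, so H2S is limiting.
n(O2) consumed = (3/2) × 2.430 = 3.645 mol; remaining = 8.497 − 3.645 = 4.852 mol
V(O2) = nRT/P = 4.852 × 0.08206 × 449.15 / 20.8 = 8.598 L

8.60 L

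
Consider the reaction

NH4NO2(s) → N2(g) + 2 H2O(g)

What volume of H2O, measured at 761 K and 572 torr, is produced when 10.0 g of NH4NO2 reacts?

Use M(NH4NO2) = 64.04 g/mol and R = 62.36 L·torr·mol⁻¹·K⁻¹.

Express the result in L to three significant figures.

25.9 L

n(NH4NO2) = 10.00 / 64.04 = 0.1562 mol
n(H2O) = (2/1) × 0.1562 = 0.3124 mol
V = nRT/P = 0.3124 × 62.36 × 761 / 572 = 25.92 L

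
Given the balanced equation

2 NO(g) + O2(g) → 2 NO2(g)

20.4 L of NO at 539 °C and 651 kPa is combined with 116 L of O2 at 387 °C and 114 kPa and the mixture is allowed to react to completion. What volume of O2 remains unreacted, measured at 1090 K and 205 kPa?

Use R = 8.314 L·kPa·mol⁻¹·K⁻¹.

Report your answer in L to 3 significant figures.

n(NO) = PV/RT = (651 × 20.4) / (8.314 × 812.15) = 1.967 mol
n(O2) = PV/RT = (114 × 116) / (8.314 × 660.15) = 2.409 mol
For 1.967 mol NO, stoichiometry requires (1/2) × 1.967 = 0.9835 mol O2; 2.409 mol is available, so NO is limiting.
n(O2) consumed = (1/2) × 1.967 = 0.9835 mol; remaining = 2.409 − 0.9835 = 1.425 mol
V(O2) = nRT/P = 1.425 × 8.314 × 1090 / 205 = 62.99 L

63.0 L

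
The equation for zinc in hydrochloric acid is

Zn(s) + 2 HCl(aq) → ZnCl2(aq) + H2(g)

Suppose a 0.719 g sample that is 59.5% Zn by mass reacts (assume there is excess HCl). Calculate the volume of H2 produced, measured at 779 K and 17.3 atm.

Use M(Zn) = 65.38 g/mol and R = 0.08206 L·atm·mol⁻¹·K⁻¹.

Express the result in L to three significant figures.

0.0242 L

mass of Zn = 0.719 × 59.5/100 = 0.4278 g
n(Zn) = 0.4278 / 65.38 = 0.006543 mol
n(H2) = (1/1) × 0.006543 = 0.006543 mol
V = nRT/P = 0.006543 × 0.08206 × 779 / 17.3 = 0.02418 L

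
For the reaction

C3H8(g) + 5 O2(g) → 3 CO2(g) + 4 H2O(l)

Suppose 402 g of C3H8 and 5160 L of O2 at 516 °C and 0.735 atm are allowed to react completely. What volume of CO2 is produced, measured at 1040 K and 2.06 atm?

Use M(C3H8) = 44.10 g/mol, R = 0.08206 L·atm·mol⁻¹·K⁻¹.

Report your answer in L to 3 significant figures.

1130 L

n(C3H8) = 402 / 44.10 = 9.116 mol
n(O2) = PV/RT = (0.735 × 5160) / (0.08206 × 789.15) = 58.57 mol
For 9.116 mol C3H8, stoichiometry requires (5/1) × 9.116 = 45.58 mol O2; 58.57 mol is available, so C3H8 is limiting.
n(CO2) = (3/1) × 9.116 = 27.35 mol
V(CO2) = nRT/P = 27.35 × 0.08206 × 1040 / 2.06 = 1133 L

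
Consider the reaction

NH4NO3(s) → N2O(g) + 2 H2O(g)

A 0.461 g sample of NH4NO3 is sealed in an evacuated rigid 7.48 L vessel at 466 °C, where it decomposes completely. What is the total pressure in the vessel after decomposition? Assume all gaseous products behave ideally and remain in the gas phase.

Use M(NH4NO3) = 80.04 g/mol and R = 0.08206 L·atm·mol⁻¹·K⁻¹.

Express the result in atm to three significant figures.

0.140 atm

n(NH4NO3) = 0.461 / 80.04 = 0.005760 mol
n(gas produced) = (3/1) × 0.005760 = 0.01728 mol
P = nRT/V = 0.01728 × 0.08206 × 739.15 / 7.48 = 0.1401 atm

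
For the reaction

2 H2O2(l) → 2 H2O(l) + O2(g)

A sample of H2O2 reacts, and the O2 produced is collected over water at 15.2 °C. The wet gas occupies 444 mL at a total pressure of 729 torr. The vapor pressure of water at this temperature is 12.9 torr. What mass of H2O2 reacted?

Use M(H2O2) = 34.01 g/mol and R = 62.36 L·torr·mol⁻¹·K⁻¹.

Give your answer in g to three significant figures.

P(O2) = 729 − 12.9 = 716.1 torr
n(O2) = PV/RT = (716.1 × 0.4440) / (62.36 × 288.35) = 0.01768 mol
n(H2O2) = (2/1) × 0.01768 = 0.03536 mol
m(H2O2) = 0.03536 × 34.01 = 1.203 g

1.20 g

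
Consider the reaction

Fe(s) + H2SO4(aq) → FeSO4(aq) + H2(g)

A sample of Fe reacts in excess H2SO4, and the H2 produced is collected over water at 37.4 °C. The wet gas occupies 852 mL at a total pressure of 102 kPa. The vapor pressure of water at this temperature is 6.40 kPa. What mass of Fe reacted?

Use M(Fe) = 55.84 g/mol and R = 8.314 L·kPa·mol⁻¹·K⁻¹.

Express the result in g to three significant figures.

P(H2) = 102 − 6.40 = 95.60 kPa
n(H2) = PV/RT = (95.60 × 0.8520) / (8.314 × 310.55) = 0.03155 mol
n(Fe) = (1/1) × 0.03155 = 0.03155 mol
m(Fe) = 0.03155 × 55.84 = 1.762 g

1.76 g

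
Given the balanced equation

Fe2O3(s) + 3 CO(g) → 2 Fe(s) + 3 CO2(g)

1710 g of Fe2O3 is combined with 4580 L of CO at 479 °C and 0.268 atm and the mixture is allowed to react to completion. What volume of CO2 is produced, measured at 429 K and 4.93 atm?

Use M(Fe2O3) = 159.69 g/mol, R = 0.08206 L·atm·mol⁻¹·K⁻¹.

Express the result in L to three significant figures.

142 L

n(Fe2O3) = 1710 / 159.69 = 10.71 mol
n(CO) = PV/RT = (0.268 × 4580) / (0.08206 × 752.15) = 19.89 mol
For 10.71 mol Fe2O3, stoichiometry requires (3/1) × 10.71 = 32.13 mol CO; 19.89 mol is available, so CO is limiting.
n(CO2) = (3/3) × 19.89 = 19.89 mol
V(CO2) = nRT/P = 19.89 × 0.08206 × 429 / 4.93 = 142.0 L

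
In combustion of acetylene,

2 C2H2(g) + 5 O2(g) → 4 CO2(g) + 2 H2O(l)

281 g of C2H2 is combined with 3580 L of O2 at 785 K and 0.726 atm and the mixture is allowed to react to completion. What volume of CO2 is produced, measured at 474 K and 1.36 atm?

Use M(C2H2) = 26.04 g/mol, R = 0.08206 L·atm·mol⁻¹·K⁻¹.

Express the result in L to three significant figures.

n(C2H2) = 281 / 26.04 = 10.79 mol
n(O2) = PV/RT = (0.726 × 3580) / (0.08206 × 785) = 40.35 mol
For 10.79 mol C2H2, stoichiometry requires (5/2) × 10.79 = 26.97 mol O2; 40.35 mol is available, so C2H2 is limiting.
n(CO2) = (4/2) × 10.79 = 21.58 mol
V(CO2) = nRT/P = 21.58 × 0.08206 × 474 / 1.36 = 617.2 L

617 L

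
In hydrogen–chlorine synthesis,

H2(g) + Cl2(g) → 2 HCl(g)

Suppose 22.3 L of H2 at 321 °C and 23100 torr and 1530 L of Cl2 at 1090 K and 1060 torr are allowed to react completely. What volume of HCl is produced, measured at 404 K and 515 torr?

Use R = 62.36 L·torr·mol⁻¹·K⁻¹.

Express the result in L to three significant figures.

n(H2) = PV/RT = (23100 × 22.3) / (62.36 × 594.15) = 13.90 mol
n(Cl2) = PV/RT = (1060 × 1530) / (62.36 × 1090) = 23.86 mol
For 13.90 mol H2, stoichiometry requires (1/1) × 13.90 = 13.90 mol Cl2; 23.86 mol is available, so H2 is limiting.
n(HCl) = (2/1) × 13.90 = 27.80 mol
V(HCl) = nRT/P = 27.80 × 62.36 × 404 / 515 = 1360 L

1360 L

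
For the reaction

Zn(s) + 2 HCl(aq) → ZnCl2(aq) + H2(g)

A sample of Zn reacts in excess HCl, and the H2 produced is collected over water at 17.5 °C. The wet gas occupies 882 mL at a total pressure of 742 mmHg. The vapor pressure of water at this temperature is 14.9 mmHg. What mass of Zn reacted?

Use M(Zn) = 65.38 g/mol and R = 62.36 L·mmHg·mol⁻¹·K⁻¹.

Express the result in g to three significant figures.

2.31 g

P(H2) = 742 − 14.9 = 727.1 mmHg
n(H2) = PV/RT = (727.1 × 0.8820) / (62.36 × 290.65) = 0.03538 mol
n(Zn) = (1/1) × 0.03538 = 0.03538 mol
m(Zn) = 0.03538 × 65.38 = 2.313 g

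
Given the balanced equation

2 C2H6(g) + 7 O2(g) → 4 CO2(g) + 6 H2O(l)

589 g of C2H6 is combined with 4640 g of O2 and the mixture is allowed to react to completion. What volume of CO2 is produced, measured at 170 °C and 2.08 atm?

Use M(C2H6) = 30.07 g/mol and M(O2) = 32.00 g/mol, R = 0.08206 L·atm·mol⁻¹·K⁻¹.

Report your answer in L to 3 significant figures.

685 L

n(C2H6) = 589 / 30.07 = 19.59 mol
n(O2) = 4640 / 32.00 = 145.0 mol
For 19.59 mol C2H6, stoichiometry requires (7/2) × 19.59 = 68.56 mol O2; 145.0 mol is available, so C2H6 is limiting.
n(CO2) = (4/2) × 19.59 = 39.18 mol
V(CO2) = nRT/P = 39.18 × 0.08206 × 443.15 / 2.08 = 685.0 L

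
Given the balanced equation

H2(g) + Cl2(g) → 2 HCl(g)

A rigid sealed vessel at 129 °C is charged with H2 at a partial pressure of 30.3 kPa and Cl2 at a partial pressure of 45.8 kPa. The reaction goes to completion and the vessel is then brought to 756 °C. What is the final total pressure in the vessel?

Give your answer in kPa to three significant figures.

With V and T fixed, P_i ∝ n_i, so the mole ratios apply directly to partial pressures at 129 °C.
P(Cl2) required for 30.3 kPa of H2 = (1/1) × 30.3 = 30.30 kPa; available 45.8 kPa, so H2 is limiting.
P(Cl2) remaining = 45.8 − (1/1) × 30.3 = 15.50 kPa
P(gaseous products) = (2)/1 × 30.3 = 60.60 kPa
P_total at 129 °C = 15.50 + 60.60 = 76.10 kPa
Scaling to 756 °C: P = 76.10 × 1029.15/402.15 = 194.7 kPa

195 kPa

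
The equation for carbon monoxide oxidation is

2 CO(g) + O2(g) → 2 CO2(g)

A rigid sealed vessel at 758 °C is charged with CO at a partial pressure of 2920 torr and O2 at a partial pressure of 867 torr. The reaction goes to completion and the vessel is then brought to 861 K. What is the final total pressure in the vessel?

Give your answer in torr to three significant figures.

2440 torr

With V and T fixed, P_i ∝ n_i, so the mole ratios apply directly to partial pressures at 758 °C.
P(O2) required for 2920 torr of CO = (1/2) × 2920 = 1460 torr; available 867 torr, so O2 is limiting.
P(CO) remaining = 2920 − (2/1) × 867 = 1186 torr
P(gaseous products) = (2)/1 × 867 = 1734 torr
P_total at 758 °C = 1186 + 1734 = 2920 torr
Scaling to 861 K: P = 2920 × 861/1031.15 = 2438 torr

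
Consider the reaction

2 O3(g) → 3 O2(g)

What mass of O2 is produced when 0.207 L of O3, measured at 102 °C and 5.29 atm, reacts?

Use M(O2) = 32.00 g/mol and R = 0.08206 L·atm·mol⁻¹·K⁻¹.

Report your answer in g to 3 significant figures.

n(O3) = PV/RT = (5.29 × 0.207) / (0.08206 × 375.15) = 0.03557 mol
n(O2) = (3/2) × 0.03557 = 0.05335 mol
m(O2) = 0.05335 × 32.00 = 1.707 g

1.71 g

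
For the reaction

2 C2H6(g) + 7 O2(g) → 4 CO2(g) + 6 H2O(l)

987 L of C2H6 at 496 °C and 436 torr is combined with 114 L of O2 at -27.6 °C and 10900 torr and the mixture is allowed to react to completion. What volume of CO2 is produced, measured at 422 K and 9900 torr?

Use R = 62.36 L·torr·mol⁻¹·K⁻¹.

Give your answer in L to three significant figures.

n(C2H6) = PV/RT = (436 × 987) / (62.36 × 769.15) = 8.972 mol
n(O2) = PV/RT = (10900 × 114) / (62.36 × 245.55) = 81.15 mol
For 8.972 mol C2H6, stoichiometry requires (7/2) × 8.972 = 31.40 mol O2; 81.15 mol is available, so C2H6 is limiting.
n(CO2) = (4/2) × 8.972 = 17.94 mol
V(CO2) = nRT/P = 17.94 × 62.36 × 422 / 9900 = 47.69 L

47.7 L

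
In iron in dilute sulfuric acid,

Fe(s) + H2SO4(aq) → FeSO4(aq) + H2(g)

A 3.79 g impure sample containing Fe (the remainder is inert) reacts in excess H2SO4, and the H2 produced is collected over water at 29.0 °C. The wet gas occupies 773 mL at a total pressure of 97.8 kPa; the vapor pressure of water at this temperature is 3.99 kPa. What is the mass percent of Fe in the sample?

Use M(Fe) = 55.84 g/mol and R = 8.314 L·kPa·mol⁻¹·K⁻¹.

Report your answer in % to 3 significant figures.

P(H2) = 97.8 − 3.99 = 93.81 kPa
n(H2) = PV/RT = (93.81 × 0.7730) / (8.314 × 302.15) = 0.02887 mol
n(Fe) = (1/1) × 0.02887 = 0.02887 mol
m(Fe) = 0.02887 × 55.84 = 1.612 g
%Fe = 1.612 / 3.79 × 100 = 42.53%

42.5 %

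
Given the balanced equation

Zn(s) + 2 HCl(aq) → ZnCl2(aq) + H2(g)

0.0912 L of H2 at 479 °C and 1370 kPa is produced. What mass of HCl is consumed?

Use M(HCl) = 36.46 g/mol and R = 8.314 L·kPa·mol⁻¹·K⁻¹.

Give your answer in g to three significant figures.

1.46 g

n(H2) = PV/RT = (1370 × 0.0912) / (8.314 × 752.15) = 0.01998 mol
n(HCl) = (2/1) × 0.01998 = 0.03996 mol
m(HCl) = 0.03996 × 36.46 = 1.457 g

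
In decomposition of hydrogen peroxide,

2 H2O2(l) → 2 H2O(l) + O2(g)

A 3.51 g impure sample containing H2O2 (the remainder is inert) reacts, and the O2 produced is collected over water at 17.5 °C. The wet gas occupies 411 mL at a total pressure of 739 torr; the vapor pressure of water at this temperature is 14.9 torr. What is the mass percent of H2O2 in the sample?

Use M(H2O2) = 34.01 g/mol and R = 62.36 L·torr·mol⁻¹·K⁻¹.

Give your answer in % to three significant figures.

P(O2) = 739 − 14.9 = 724.1 torr
n(O2) = PV/RT = (724.1 × 0.4110) / (62.36 × 290.65) = 0.01642 mol
n(H2O2) = (2/1) × 0.01642 = 0.03284 mol
m(H2O2) = 0.03284 × 34.01 = 1.117 g
%H2O2 = 1.117 / 3.51 × 100 = 31.82%

31.8 %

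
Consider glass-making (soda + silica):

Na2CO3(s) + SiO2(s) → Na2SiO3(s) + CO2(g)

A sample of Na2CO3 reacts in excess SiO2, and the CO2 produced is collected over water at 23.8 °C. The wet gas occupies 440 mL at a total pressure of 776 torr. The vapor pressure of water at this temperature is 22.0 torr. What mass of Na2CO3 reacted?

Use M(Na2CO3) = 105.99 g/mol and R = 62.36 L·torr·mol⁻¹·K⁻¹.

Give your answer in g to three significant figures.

P(CO2) = 776 − 22.0 = 754.0 torr
n(CO2) = PV/RT = (754.0 × 0.4400) / (62.36 × 296.95) = 0.01792 mol
n(Na2CO3) = (1/1) × 0.01792 = 0.01792 mol
m(Na2CO3) = 0.01792 × 105.99 = 1.899 g

1.90 g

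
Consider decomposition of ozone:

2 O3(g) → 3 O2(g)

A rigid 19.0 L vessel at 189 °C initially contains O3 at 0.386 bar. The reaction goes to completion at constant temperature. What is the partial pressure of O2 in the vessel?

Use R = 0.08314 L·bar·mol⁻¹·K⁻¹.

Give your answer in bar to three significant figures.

0.579 bar

n(O3)₀ = PV/RT = (0.386 × 19.0) / (0.08314 × 462.15) = 0.1909 mol
n(O2) = (3/2) × 0.1909 = 0.2863 mol
P(O2) = nRT/V = 0.2863 × 0.08314 × 462.15 / 19.0 = 0.5790 bar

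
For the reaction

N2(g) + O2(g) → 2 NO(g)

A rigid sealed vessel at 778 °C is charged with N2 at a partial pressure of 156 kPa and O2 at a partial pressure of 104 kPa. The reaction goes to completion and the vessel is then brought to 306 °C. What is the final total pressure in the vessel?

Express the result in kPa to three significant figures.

At constant V, partial pressures at 778 °C are proportional to moles, so apply stoichiometry directly to pressures.
P(O2) required for 156 kPa of N2 = (1/1) × 156 = 156.0 kPa; available 104 kPa, so O2 is limiting.
P(N2) remaining = 156 − (1/1) × 104 = 52.00 kPa
P(gaseous products) = (2)/1 × 104 = 208.0 kPa
P_total at 778 °C = 52.00 + 208.0 = 260.0 kPa
Scaling to 306 °C: P = 260.0 × 579.15/1051.15 = 143.3 kPa

143 kPa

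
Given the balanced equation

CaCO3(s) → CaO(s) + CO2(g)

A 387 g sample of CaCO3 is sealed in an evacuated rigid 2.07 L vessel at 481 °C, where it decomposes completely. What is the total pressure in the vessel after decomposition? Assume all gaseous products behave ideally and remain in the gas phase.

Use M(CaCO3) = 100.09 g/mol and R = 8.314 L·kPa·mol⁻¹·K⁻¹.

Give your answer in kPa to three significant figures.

n(CaCO3) = 387 / 100.09 = 3.867 mol
n(gas produced) = (1/1) × 3.867 = 3.867 mol
P = nRT/V = 3.867 × 8.314 × 754.15 / 2.07 = 11710 kPa

11700 kPa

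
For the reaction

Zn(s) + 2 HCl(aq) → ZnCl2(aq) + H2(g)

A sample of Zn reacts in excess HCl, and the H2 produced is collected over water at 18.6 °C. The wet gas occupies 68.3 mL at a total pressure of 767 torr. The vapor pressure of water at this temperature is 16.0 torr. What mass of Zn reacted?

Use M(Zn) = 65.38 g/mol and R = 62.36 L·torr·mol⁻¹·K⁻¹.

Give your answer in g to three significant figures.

P(H2) = 767 − 16.0 = 751.0 torr
n(H2) = PV/RT = (751.0 × 0.06830) / (62.36 × 291.75) = 0.002819 mol
n(Zn) = (1/1) × 0.002819 = 0.002819 mol
m(Zn) = 0.002819 × 65.38 = 0.1843 g

0.184 g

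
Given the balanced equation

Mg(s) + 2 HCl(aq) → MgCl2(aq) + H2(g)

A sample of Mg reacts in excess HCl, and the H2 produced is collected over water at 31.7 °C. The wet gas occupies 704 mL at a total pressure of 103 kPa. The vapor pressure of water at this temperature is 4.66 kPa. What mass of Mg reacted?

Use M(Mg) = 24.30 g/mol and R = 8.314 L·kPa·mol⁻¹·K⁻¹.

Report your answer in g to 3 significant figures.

P(H2) = 103 − 4.66 = 98.34 kPa
n(H2) = PV/RT = (98.34 × 0.7040) / (8.314 × 304.85) = 0.02732 mol
n(Mg) = (1/1) × 0.02732 = 0.02732 mol
m(Mg) = 0.02732 × 24.30 = 0.6639 g

0.664 g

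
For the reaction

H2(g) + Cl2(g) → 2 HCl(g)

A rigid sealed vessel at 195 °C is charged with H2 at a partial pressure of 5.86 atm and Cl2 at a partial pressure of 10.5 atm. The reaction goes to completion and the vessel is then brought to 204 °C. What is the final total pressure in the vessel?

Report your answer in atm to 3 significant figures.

16.7 atm

At constant V, partial pressures at 195 °C are proportional to moles, so apply stoichiometry directly to pressures.
P(Cl2) required for 5.86 atm of H2 = (1/1) × 5.86 = 5.860 atm; available 10.5 atm, so H2 is limiting.
P(Cl2) remaining = 10.5 − (1/1) × 5.86 = 4.640 atm
P(gaseous products) = (2)/1 × 5.86 = 11.72 atm
P_total at 195 °C = 4.640 + 11.72 = 16.36 atm
Scaling to 204 °C: P = 16.36 × 477.15/468.15 = 16.67 atm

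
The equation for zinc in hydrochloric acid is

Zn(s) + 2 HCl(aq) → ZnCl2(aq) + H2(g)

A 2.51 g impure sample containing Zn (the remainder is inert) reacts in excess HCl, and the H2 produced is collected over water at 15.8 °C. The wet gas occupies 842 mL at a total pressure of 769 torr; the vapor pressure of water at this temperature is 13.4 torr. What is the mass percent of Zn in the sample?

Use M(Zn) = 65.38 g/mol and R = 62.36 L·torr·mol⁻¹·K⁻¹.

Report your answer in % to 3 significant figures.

92.0 %

P(H2) = 769 − 13.4 = 755.6 torr
n(H2) = PV/RT = (755.6 × 0.8420) / (62.36 × 288.95) = 0.03531 mol
n(Zn) = (1/1) × 0.03531 = 0.03531 mol
m(Zn) = 0.03531 × 65.38 = 2.309 g
%Zn = 2.309 / 2.51 × 100 = 91.99%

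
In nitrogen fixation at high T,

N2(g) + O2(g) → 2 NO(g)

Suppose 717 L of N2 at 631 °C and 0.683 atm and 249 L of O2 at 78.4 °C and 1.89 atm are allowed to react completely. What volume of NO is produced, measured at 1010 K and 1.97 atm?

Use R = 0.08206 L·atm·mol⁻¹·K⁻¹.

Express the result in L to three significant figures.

555 L

n(N2) = PV/RT = (0.683 × 717) / (0.08206 × 904.15) = 6.600 mol
n(O2) = PV/RT = (1.89 × 249) / (0.08206 × 351.55) = 16.31 mol
For 6.600 mol N2, stoichiometry requires (1/1) × 6.600 = 6.600 mol O2; 16.31 mol is available, so N2 is limiting.
n(NO) = (2/1) × 6.600 = 13.20 mol
V(NO) = nRT/P = 13.20 × 0.08206 × 1010 / 1.97 = 555.3 L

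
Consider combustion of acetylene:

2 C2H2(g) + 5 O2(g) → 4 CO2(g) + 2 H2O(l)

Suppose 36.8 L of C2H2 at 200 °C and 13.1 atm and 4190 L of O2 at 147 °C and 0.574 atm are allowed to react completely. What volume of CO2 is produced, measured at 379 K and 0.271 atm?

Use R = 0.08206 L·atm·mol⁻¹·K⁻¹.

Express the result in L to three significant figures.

n(C2H2) = PV/RT = (13.1 × 36.8) / (0.08206 × 473.15) = 12.42 mol
n(O2) = PV/RT = (0.574 × 4190) / (0.08206 × 420.15) = 69.76 mol
For 12.42 mol C2H2, stoichiometry requires (5/2) × 12.42 = 31.05 mol O2; 69.76 mol is available, so C2H2 is limiting.
n(CO2) = (4/2) × 12.42 = 24.84 mol
V(CO2) = nRT/P = 24.84 × 0.08206 × 379 / 0.271 = 2851 L

2850 L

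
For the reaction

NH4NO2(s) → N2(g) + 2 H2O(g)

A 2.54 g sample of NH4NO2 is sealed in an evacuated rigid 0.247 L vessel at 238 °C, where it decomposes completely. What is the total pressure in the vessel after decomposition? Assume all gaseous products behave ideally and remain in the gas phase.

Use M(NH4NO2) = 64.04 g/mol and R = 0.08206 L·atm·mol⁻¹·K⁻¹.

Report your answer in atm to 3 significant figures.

n(NH4NO2) = 2.54 / 64.04 = 0.03966 mol
n(gas produced) = (3/1) × 0.03966 = 0.1190 mol
P = nRT/V = 0.1190 × 0.08206 × 511.15 / 0.247 = 20.21 atm

20.2 atm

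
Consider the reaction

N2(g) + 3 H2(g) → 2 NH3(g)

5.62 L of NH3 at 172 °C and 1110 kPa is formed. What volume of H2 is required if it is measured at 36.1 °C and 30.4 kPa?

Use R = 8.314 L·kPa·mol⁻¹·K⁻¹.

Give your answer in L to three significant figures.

214 L

n(NH3) = PV/RT = (1110 × 5.62) / (8.314 × 445.15) = 1.686 mol
n(H2) = (3/2) × 1.686 = 2.529 mol
V = nRT/P = 2.529 × 8.314 × 309.25 / 30.4 = 213.9 L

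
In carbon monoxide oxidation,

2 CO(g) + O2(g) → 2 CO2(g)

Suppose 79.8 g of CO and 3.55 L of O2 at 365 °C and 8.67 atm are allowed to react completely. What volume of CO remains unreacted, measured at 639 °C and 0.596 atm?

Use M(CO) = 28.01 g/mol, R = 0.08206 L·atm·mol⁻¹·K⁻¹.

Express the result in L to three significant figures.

210 L

n(CO) = 79.8 / 28.01 = 2.849 mol
n(O2) = PV/RT = (8.67 × 3.55) / (0.08206 × 638.15) = 0.5878 mol
For 2.849 mol CO, stoichiometry requires (1/2) × 2.849 = 1.425 mol O2; 0.5878 mol is available, so O2 is limiting.
n(CO) consumed = (2/1) × 0.5878 = 1.176 mol; remaining = 2.849 − 1.176 = 1.673 mol
V(CO) = nRT/P = 1.673 × 0.08206 × 912.15 / 0.596 = 210.1 L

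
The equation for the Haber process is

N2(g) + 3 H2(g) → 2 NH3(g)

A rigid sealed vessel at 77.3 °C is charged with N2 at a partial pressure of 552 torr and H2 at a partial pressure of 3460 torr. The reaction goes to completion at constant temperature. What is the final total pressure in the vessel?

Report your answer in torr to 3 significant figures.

With V and T fixed, P_i ∝ n_i, so the mole ratios apply directly to partial pressures at 77.3 °C.
P(H2) required for 552 torr of N2 = (3/1) × 552 = 1656 torr; available 3460 torr, so N2 is limiting.
P(H2) remaining = 3460 − (3/1) × 552 = 1804 torr
P(gaseous products) = (2)/1 × 552 = 1104 torr
P_total at 77.3 °C = 1804 + 1104 = 2908 torr

2910 torr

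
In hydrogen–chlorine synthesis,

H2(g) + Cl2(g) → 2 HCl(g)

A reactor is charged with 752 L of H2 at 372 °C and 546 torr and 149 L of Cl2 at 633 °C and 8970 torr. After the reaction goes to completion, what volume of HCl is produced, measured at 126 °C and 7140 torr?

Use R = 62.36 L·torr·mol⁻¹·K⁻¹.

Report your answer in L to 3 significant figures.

n(H2) = PV/RT = (546 × 752) / (62.36 × 645.15) = 10.21 mol
n(Cl2) = PV/RT = (8970 × 149) / (62.36 × 906.15) = 23.65 mol
For 10.21 mol H2, stoichiometry requires (1/1) × 10.21 = 10.21 mol Cl2; 23.65 mol is available, so H2 is limiting.
n(HCl) = (2/1) × 10.21 = 20.42 mol
V(HCl) = nRT/P = 20.42 × 62.36 × 399.15 / 7140 = 71.19 L

71.2 L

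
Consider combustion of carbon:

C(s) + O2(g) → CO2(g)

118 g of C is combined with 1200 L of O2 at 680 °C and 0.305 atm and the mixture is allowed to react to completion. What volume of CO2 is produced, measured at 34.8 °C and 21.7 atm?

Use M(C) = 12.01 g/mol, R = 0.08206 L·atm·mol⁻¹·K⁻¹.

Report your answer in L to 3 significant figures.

5.45 L

n(C) = 118 / 12.01 = 9.825 mol
n(O2) = PV/RT = (0.305 × 1200) / (0.08206 × 953.15) = 4.679 mol
For 9.825 mol C, stoichiometry requires (1/1) × 9.825 = 9.825 mol O2; 4.679 mol is available, so O2 is limiting.
n(CO2) = (1/1) × 4.679 = 4.679 mol
V(CO2) = nRT/P = 4.679 × 0.08206 × 307.95 / 21.7 = 5.449 L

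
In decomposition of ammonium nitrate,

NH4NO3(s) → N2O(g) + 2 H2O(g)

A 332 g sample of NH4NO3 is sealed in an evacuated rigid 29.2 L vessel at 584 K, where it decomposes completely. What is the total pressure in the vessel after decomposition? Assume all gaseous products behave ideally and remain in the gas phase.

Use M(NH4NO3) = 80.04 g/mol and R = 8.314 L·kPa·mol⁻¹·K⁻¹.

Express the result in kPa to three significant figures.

n(NH4NO3) = 332 / 80.04 = 4.148 mol
n(gas produced) = (3/1) × 4.148 = 12.44 mol
P = nRT/V = 12.44 × 8.314 × 584 / 29.2 = 2069 kPa

2070 kPa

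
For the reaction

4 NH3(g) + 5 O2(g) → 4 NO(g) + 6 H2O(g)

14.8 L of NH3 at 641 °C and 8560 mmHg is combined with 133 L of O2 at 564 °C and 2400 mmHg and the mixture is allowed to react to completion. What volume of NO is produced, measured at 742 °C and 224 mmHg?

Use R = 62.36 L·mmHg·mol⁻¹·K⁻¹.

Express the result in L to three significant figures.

n(NH3) = PV/RT = (8560 × 14.8) / (62.36 × 914.15) = 2.222 mol
n(O2) = PV/RT = (2400 × 133) / (62.36 × 837.15) = 6.114 mol
For 2.222 mol NH3, stoichiometry requires (5/4) × 2.222 = 2.777 mol O2; 6.114 mol is available, so NH3 is limiting.
n(NO) = (4/4) × 2.222 = 2.222 mol
V(NO) = nRT/P = 2.222 × 62.36 × 1015.15 / 224 = 628.0 L

628 L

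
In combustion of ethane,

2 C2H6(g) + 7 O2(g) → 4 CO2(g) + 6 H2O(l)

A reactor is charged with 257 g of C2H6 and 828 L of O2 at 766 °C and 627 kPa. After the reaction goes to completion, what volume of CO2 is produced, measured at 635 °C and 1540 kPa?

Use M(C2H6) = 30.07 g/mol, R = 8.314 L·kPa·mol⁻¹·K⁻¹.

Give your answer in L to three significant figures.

83.8 L

n(C2H6) = 257 / 30.07 = 8.547 mol
n(O2) = PV/RT = (627 × 828) / (8.314 × 1039.15) = 60.09 mol
For 8.547 mol C2H6, stoichiometry requires (7/2) × 8.547 = 29.91 mol O2; 60.09 mol is available, so C2H6 is limiting.
n(CO2) = (4/2) × 8.547 = 17.09 mol
V(CO2) = nRT/P = 17.09 × 8.314 × 908.15 / 1540 = 83.79 L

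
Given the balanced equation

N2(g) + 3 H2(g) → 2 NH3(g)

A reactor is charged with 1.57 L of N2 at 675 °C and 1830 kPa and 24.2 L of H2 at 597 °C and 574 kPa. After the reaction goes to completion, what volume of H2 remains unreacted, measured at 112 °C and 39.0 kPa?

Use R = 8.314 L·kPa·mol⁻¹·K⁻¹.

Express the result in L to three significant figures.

67.9 L

n(N2) = PV/RT = (1830 × 1.57) / (8.314 × 948.15) = 0.3645 mol
n(H2) = PV/RT = (574 × 24.2) / (8.314 × 870.15) = 1.920 mol
For 0.3645 mol N2, stoichiometry requires (3/1) × 0.3645 = 1.093 mol H2; 1.920 mol is available, so N2 is limiting.
n(H2) consumed = (3/1) × 0.3645 = 1.093 mol; remaining = 1.920 − 1.093 = 0.8270 mol
V(H2) = nRT/P = 0.8270 × 8.314 × 385.15 / 39.0 = 67.90 L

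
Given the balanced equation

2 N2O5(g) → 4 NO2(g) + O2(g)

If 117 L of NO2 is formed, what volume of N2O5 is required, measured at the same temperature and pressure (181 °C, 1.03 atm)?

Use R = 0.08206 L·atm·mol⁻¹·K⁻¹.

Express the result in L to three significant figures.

58.5 L

At constant T and P, gas volumes are in the mole ratio: V(N2O5) = (2/4) × 117 = 58.50 L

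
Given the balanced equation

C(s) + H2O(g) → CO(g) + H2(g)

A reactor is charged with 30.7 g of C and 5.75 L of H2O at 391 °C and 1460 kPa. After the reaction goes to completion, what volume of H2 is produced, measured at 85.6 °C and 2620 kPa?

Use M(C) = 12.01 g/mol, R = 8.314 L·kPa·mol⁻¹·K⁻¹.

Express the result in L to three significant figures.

n(C) = 30.7 / 12.01 = 2.556 mol
n(H2O) = PV/RT = (1460 × 5.75) / (8.314 × 664.15) = 1.520 mol
For 2.556 mol C, stoichiometry requires (1/1) × 2.556 = 2.556 mol H2O; 1.520 mol is available, so H2O is limiting.
n(H2) = (1/1) × 1.520 = 1.520 mol
V(H2) = nRT/P = 1.520 × 8.314 × 358.75 / 2620 = 1.730 L

1.73 L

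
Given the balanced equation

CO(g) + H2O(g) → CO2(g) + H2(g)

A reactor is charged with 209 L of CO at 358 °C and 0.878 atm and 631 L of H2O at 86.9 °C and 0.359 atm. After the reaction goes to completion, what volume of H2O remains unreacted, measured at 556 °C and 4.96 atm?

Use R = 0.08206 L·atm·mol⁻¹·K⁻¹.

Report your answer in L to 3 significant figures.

n(CO) = PV/RT = (0.878 × 209) / (0.08206 × 631.15) = 3.543 mol
n(H2O) = PV/RT = (0.359 × 631) / (0.08206 × 360.05) = 7.667 mol
For 3.543 mol CO, stoichiometry requires (1/1) × 3.543 = 3.543 mol H2O; 7.667 mol is available, so CO is limiting.
n(H2O) consumed = (1/1) × 3.543 = 3.543 mol; remaining = 7.667 − 3.543 = 4.124 mol
V(H2O) = nRT/P = 4.124 × 0.08206 × 829.15 / 4.96 = 56.57 L

56.6 L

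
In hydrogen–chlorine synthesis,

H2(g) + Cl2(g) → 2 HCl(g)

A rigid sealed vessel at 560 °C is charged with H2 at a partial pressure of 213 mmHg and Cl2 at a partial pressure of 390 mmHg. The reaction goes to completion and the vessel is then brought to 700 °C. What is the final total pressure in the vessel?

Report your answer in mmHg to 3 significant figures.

At constant V, partial pressures at 560 °C are proportional to moles, so apply stoichiometry directly to pressures.
P(Cl2) required for 213 mmHg of H2 = (1/1) × 213 = 213.0 mmHg; available 390 mmHg, so H2 is limiting.
P(Cl2) remaining = 390 − (1/1) × 213 = 177.0 mmHg
P(gaseous products) = (2)/1 × 213 = 426.0 mmHg
P_total at 560 °C = 177.0 + 426.0 = 603.0 mmHg
Scaling to 700 °C: P = 603.0 × 973.15/833.15 = 704.3 mmHg

704 mmHg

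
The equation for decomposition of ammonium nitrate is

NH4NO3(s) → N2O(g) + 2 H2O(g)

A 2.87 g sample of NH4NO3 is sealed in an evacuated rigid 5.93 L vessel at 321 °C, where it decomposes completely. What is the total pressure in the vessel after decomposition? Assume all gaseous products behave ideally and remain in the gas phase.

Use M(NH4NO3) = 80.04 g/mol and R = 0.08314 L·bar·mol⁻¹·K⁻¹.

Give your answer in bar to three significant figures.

0.896 bar

n(NH4NO3) = 2.87 / 80.04 = 0.03586 mol
n(gas produced) = (3/1) × 0.03586 = 0.1076 mol
P = nRT/V = 0.1076 × 0.08314 × 594.15 / 5.93 = 0.8963 bar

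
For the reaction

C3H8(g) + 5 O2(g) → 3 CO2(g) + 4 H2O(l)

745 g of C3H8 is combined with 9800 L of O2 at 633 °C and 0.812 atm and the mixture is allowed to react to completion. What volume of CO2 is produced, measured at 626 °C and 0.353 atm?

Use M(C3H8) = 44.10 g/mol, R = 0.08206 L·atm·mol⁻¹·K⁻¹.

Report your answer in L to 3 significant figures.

n(C3H8) = 745 / 44.10 = 16.89 mol
n(O2) = PV/RT = (0.812 × 9800) / (0.08206 × 906.15) = 107.0 mol
For 16.89 mol C3H8, stoichiometry requires (5/1) × 16.89 = 84.45 mol O2; 107.0 mol is available, so C3H8 is limiting.
n(CO2) = (3/1) × 16.89 = 50.67 mol
V(CO2) = nRT/P = 50.67 × 0.08206 × 899.15 / 0.353 = 10590 L

10600 L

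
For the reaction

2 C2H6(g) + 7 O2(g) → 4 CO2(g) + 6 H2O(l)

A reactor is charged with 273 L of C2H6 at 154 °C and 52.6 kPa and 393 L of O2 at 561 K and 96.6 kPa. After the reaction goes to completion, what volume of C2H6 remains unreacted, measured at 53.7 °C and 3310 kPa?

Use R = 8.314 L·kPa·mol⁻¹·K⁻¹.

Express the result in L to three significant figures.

1.41 L

n(C2H6) = PV/RT = (52.6 × 273) / (8.314 × 427.15) = 4.044 mol
n(O2) = PV/RT = (96.6 × 393) / (8.314 × 561) = 8.139 mol
For 4.044 mol C2H6, stoichiometry requires (7/2) × 4.044 = 14.15 mol O2; 8.139 mol is available, so O2 is limiting.
n(C2H6) consumed = (2/7) × 8.139 = 2.325 mol; remaining = 4.044 − 2.325 = 1.719 mol
V(C2H6) = nRT/P = 1.719 × 8.314 × 326.85 / 3310 = 1.411 L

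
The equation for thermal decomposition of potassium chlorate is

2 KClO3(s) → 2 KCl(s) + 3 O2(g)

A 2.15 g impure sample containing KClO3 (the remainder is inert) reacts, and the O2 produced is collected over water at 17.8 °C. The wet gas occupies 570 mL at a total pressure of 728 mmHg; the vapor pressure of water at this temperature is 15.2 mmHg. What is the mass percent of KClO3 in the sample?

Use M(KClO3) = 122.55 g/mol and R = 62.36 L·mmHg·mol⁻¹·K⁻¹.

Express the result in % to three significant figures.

85.1 %

P(O2) = 728 − 15.2 = 712.8 mmHg
n(O2) = PV/RT = (712.8 × 0.5700) / (62.36 × 290.95) = 0.02239 mol
n(KClO3) = (2/3) × 0.02239 = 0.01493 mol
m(KClO3) = 0.01493 × 122.55 = 1.830 g
%KClO3 = 1.830 / 2.15 × 100 = 85.12%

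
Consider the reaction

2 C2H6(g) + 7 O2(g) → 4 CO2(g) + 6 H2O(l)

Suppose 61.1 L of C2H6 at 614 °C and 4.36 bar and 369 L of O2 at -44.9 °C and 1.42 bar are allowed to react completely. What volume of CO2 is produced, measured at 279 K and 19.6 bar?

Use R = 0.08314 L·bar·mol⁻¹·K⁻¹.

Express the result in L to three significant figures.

n(C2H6) = PV/RT = (4.36 × 61.1) / (0.08314 × 887.15) = 3.612 mol
n(O2) = PV/RT = (1.42 × 369) / (0.08314 × 228.25) = 27.61 mol
For 3.612 mol C2H6, stoichiometry requires (7/2) × 3.612 = 12.64 mol O2; 27.61 mol is available, so C2H6 is limiting.
n(CO2) = (4/2) × 3.612 = 7.224 mol
V(CO2) = nRT/P = 7.224 × 0.08314 × 279 / 19.6 = 8.549 L

8.55 L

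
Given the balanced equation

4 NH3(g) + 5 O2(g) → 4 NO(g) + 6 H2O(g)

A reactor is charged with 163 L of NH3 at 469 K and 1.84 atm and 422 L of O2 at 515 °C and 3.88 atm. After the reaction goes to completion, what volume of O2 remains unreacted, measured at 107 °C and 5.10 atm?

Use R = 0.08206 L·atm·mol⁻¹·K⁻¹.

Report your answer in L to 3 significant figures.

95.3 L

n(NH3) = PV/RT = (1.84 × 163) / (0.08206 × 469) = 7.793 mol
n(O2) = PV/RT = (3.88 × 422) / (0.08206 × 788.15) = 25.32 mol
For 7.793 mol NH3, stoichiometry requires (5/4) × 7.793 = 9.741 mol O2; 25.32 mol is available, so NH3 is limiting.
n(O2) consumed = (5/4) × 7.793 = 9.741 mol; remaining = 25.32 − 9.741 = 15.58 mol
V(O2) = nRT/P = 15.58 × 0.08206 × 380.15 / 5.10 = 95.30 L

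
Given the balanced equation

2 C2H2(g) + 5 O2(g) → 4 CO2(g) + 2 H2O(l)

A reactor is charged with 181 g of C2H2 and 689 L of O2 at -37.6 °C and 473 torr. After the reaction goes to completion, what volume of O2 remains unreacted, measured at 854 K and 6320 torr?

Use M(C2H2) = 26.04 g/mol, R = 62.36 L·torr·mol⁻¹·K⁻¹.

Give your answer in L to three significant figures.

n(C2H2) = 181 / 26.04 = 6.951 mol
n(O2) = PV/RT = (473 × 689) / (62.36 × 235.55) = 22.19 mol
For 6.951 mol C2H2, stoichiometry requires (5/2) × 6.951 = 17.38 mol O2; 22.19 mol is available, so C2H2 is limiting.
n(O2) consumed = (5/2) × 6.951 = 17.38 mol; remaining = 22.19 − 17.38 = 4.810 mol
V(O2) = nRT/P = 4.810 × 62.36 × 854 / 6320 = 40.53 L

40.5 L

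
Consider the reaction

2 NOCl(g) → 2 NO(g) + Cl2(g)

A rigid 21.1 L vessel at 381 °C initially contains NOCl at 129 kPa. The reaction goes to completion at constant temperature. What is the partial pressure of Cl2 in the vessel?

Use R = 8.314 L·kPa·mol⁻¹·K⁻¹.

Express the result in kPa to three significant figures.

n(NOCl)₀ = PV/RT = (129 × 21.1) / (8.314 × 654.15) = 0.5005 mol
n(Cl2) = (1/2) × 0.5005 = 0.2502 mol
P(Cl2) = nRT/V = 0.2502 × 8.314 × 654.15 / 21.1 = 64.49 kPa

64.5 kPa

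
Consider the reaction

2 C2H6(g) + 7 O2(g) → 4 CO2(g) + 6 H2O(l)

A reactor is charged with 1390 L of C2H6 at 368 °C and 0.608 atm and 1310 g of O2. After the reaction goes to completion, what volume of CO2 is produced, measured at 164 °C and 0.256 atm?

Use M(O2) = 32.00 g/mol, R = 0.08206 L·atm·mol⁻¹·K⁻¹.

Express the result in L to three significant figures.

n(C2H6) = PV/RT = (0.608 × 1390) / (0.08206 × 641.15) = 16.06 mol
n(O2) = 1310 / 32.00 = 40.94 mol
For 16.06 mol C2H6, stoichiometry requires (7/2) × 16.06 = 56.21 mol O2; 40.94 mol is available, so O2 is limiting.
n(CO2) = (4/7) × 40.94 = 23.39 mol
V(CO2) = nRT/P = 23.39 × 0.08206 × 437.15 / 0.256 = 3278 L

3280 L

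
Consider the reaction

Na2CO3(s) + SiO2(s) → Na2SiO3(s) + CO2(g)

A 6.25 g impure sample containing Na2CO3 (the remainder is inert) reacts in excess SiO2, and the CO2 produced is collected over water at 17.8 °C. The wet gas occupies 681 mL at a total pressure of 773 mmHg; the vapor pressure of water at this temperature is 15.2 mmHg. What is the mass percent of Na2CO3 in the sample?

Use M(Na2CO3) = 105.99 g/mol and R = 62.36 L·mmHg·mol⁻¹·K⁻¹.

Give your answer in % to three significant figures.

P(CO2) = 773 − 15.2 = 757.8 mmHg
n(CO2) = PV/RT = (757.8 × 0.6810) / (62.36 × 290.95) = 0.02844 mol
n(Na2CO3) = (1/1) × 0.02844 = 0.02844 mol
m(Na2CO3) = 0.02844 × 105.99 = 3.014 g
%Na2CO3 = 3.014 / 6.25 × 100 = 48.22%

48.2 %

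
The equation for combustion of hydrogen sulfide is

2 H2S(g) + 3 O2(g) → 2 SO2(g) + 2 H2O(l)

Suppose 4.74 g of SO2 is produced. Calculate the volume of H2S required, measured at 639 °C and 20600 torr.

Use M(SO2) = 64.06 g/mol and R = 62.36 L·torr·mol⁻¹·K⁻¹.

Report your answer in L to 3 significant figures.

0.204 L

n(SO2) = 4.740 / 64.06 = 0.07399 mol
n(H2S) = (2/2) × 0.07399 = 0.07399 mol
V = nRT/P = 0.07399 × 62.36 × 912.15 / 20600 = 0.2043 L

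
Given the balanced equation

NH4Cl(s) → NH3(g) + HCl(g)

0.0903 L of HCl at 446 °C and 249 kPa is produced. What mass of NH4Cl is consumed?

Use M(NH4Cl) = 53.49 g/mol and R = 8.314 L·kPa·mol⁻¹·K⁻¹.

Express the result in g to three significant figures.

0.201 g

n(HCl) = PV/RT = (249 × 0.0903) / (8.314 × 719.15) = 0.003761 mol
n(NH4Cl) = (1/1) × 0.003761 = 0.003761 mol
m(NH4Cl) = 0.003761 × 53.49 = 0.2012 g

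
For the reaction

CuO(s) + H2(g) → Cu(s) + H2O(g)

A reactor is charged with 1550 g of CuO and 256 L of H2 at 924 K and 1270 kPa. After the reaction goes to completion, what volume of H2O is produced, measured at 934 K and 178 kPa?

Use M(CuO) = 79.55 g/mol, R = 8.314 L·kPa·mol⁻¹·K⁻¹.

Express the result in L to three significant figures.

850 L

n(CuO) = 1550 / 79.55 = 19.48 mol
n(H2) = PV/RT = (1270 × 256) / (8.314 × 924) = 42.32 mol
For 19.48 mol CuO, stoichiometry requires (1/1) × 19.48 = 19.48 mol H2; 42.32 mol is available, so CuO is limiting.
n(H2O) = (1/1) × 19.48 = 19.48 mol
V(H2O) = nRT/P = 19.48 × 8.314 × 934 / 178 = 849.8 L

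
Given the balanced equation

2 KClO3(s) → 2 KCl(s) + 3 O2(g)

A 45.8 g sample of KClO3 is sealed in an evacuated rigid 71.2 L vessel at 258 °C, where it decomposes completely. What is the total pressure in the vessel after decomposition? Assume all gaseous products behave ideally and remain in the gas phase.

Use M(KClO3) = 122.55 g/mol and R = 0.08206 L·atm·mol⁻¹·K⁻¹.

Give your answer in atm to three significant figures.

0.343 atm

n(KClO3) = 45.8 / 122.55 = 0.3737 mol
n(gas produced) = (3/2) × 0.3737 = 0.5605 mol
P = nRT/V = 0.5605 × 0.08206 × 531.15 / 71.2 = 0.3431 atm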